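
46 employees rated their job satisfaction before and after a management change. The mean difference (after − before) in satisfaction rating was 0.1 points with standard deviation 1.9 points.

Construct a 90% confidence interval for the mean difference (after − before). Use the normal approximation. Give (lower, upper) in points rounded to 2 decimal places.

Paired design: SE = s_d/√n = 1.9/√46 = 0.2801.
z* = 1.645; margin of error = 1.645 × 0.2801 = 0.4608.
0.1 ± 0.4608 → (-0.36, 0.56).

(-0.36, 0.56)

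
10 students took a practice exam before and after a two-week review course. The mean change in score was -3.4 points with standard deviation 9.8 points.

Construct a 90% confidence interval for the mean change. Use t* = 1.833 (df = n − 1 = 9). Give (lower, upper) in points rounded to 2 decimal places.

This is a matched-pairs design, so SE = s_d/√n = 9.8/√10 = 3.0990.
Margin = 1.833 × 3.0990 = 5.6805; the interval is -3.4 ± 5.6805 = (-9.08, 2.28).

(-9.08, 2.28)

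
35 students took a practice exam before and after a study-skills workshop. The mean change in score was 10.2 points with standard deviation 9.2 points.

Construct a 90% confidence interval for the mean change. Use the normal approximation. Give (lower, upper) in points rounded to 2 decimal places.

(7.64, 12.76)

Paired design: SE = s_d/√n = 9.2/√35 = 1.5551.
z* = 1.645; margin of error = 1.645 × 1.5551 = 2.5581.
10.2 ± 2.5581 → (7.64, 12.76).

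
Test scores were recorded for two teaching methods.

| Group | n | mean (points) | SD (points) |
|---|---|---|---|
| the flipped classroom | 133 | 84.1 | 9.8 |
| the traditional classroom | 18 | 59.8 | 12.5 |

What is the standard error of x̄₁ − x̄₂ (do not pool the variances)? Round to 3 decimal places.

3.066

SE₁ = s₁/√n₁ = 9.8/√133 = 0.8498; SE₂ = 12.5/√18 = 2.9463.
Independent samples, unequal variances: SE_diff = √(SE₁² + SE₂²) = √(0.72216004 + 8.68068369) = 3.0664.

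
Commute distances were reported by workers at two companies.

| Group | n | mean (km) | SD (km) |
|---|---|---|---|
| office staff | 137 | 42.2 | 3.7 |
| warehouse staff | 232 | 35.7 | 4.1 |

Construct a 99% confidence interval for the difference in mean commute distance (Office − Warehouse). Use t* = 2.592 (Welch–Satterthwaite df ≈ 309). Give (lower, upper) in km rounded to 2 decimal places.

Standard errors of each mean: 3.7/√137 = 0.3161 and 4.1/√232 = 0.2692.
SE(x̄₁ − x̄₂) = √(0.3161² + 0.2692²) = 0.4152 for independent samples with unequal variances.
With t* = 2.592, the margin is 2.592 × 0.4152 = 1.0762.
x̄₁ − x̄₂ = 42.2 − 35.7 = 6.5000; the interval is 6.5000 ± 1.0762 = (5.42, 7.58).

(5.42, 7.58)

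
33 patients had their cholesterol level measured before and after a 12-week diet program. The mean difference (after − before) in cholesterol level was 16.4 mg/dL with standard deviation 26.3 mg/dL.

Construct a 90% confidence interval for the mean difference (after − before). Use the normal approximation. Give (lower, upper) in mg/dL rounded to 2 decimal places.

(8.87, 23.93)

Paired design: SE = s_d/√n = 26.3/√33 = 4.5782.
z* = 1.645; margin of error = 1.645 × 4.5782 = 7.5311.
16.4 ± 7.5311 → (8.87, 23.93).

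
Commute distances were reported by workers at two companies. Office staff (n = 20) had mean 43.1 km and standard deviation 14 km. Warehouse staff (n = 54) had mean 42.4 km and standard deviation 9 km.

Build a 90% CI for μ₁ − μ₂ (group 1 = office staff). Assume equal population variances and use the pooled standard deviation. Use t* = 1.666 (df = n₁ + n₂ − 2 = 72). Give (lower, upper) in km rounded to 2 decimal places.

(-3.90, 5.30)

Pooled variance s_p² = [19·14² + 53·9²] / (20+54−2) = 111.3472, so s_p = 10.5521.
SE_diff = s_p·√(1/n₁ + 1/n₂) = 10.5521·√(1/20 + 1/54) = 2.7621.
t* = 1.666; margin = 1.666 × 2.7621 = 4.6017.
Difference = 43.1 − 42.4 = 0.7000.
0.7000 ± 4.6017 → (-3.90, 5.30).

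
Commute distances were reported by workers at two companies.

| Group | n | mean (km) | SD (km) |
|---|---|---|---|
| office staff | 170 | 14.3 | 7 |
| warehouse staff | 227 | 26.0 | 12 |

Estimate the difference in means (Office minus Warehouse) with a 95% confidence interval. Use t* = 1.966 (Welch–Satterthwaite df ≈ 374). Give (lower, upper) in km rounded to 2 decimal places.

Standard errors of each mean: 7/√170 = 0.5369 and 12/√227 = 0.7965.
SE(x̄₁ − x̄₂) = √(0.5369² + 0.7965²) = 0.9606 for independent samples with unequal variances.
With t* = 1.966, the margin is 1.966 × 0.9606 = 1.8885.
x̄₁ − x̄₂ = 14.3 − 26.0 = -11.7000; the interval is -11.7000 ± 1.8885 = (-13.59, -9.81).

(-13.59, -9.81)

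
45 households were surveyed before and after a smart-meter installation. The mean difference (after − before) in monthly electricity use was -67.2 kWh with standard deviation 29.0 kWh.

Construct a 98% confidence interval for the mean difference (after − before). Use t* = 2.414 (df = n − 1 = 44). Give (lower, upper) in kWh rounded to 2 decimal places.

Paired design: SE = s_d/√n = 29.0/√45 = 4.3231.
t* = 2.414; margin of error = 2.414 × 4.3231 = 10.4360.
-67.2 ± 10.4360 → (-77.64, -56.76).

(-77.64, -56.76)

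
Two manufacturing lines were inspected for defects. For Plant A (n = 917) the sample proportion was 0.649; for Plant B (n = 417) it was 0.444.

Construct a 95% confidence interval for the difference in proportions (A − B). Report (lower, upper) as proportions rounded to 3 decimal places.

(0.148, 0.262)

SE₁ = √(p̂₁(1−p̂₁)/n₁) = √(0.6490·0.3510/917) = 0.01576; SE₂ = √(0.4440·0.5560/417) = 0.02433.
Independent samples: SE of the difference = √(SE₁² + SE₂²) = √(0.0002483776 + 0.0005919489) = 0.02899.
z* for 95% confidence is 1.960, so the margin of error is 1.960 × 0.02899 = 0.05682.
Point estimate p̂₁ − p̂₂ = 0.6490 − 0.4440 = 0.2050.
0.2050 ± 0.05682 → (0.148, 0.262).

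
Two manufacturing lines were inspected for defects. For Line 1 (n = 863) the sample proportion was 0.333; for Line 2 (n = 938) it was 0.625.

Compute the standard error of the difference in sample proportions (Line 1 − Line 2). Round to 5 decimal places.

0.02252

Each SE is √(p̂(1−p̂)/n): √(0.3330·0.6670/863) = 0.01604 and √(0.6250·0.3750/938) = 0.01581.
SE(p̂₁ − p̂₂) = √(SE₁² + SE₂²) = √(0.0002572816 + 0.0002499561) = 0.02252, since the two samples are independent.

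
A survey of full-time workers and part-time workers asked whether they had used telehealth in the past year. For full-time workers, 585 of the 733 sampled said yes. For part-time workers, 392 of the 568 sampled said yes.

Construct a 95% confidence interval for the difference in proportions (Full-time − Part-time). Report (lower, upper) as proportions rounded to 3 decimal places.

(0.060, 0.156)

First, p̂₁ = 585/733 = 0.7981; p̂₂ = 392/568 = 0.6901.
The two standard errors are √(0.7981×0.2019/733) = 0.01483 and √(0.6901×0.3099/568) = 0.01940.
Because the samples are independent, SE_diff = √(0.01483² + 0.01940²) = 0.02442.
Using z* = 1.960 for 95%, ME = 1.960 × 0.02442 = 0.04786.
p̂₁ − p̂₂ = 0.1080; interval 0.1080 ± 0.04786 gives (0.060, 0.156).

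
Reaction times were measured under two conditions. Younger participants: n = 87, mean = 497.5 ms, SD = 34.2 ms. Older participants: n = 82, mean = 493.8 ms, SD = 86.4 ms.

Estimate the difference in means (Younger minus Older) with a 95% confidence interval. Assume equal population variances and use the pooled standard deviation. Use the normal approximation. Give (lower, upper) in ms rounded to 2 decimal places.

s_p = √[((n₁−1)s₁² + (n₂−1)s₂²)/(n₁+n₂−2)] = √[(86·34.2² + 81·86.4²)/167] = 64.9851.
SE = 64.9851·√(1/87 + 1/82) = 10.0021.
With z* = 1.960, margin = 1.960 × 10.0021 = 19.6041.
x̄₁ − x̄₂ = 497.5 − 493.8 = 3.7000; interval 3.7000 ± 19.6041 = (-15.90, 23.30).

(-15.90, 23.30)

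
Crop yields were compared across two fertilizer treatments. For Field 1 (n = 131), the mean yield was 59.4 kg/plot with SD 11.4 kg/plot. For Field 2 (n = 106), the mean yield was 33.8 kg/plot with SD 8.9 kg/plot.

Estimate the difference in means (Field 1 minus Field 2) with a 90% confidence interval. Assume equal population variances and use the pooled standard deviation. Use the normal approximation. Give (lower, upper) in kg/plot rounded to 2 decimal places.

(23.37, 27.83)

s_p = √[((n₁−1)s₁² + (n₂−1)s₂²)/(n₁+n₂−2)] = √[(130·11.4² + 105·8.9²)/235] = 10.3578.
SE = 10.3578·√(1/131 + 1/106) = 1.3532.
With z* = 1.645, margin = 1.645 × 1.3532 = 2.2260.
x̄₁ − x̄₂ = 59.4 − 33.8 = 25.6000; interval 25.6000 ± 2.2260 = (23.37, 27.83).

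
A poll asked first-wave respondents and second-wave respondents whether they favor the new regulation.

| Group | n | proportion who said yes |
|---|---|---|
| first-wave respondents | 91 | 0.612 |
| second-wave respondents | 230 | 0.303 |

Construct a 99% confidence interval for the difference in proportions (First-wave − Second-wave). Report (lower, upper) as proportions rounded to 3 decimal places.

Each SE is √(p̂(1−p̂)/n): √(0.6120·0.3880/91) = 0.05108 and √(0.3030·0.6970/230) = 0.03030.
SE(p̂₁ − p̂₂) = √(SE₁² + SE₂²) = √(0.0026091664 + 0.00091809) = 0.05939, since the two samples are independent.
At 99% confidence z* = 2.576; margin = 2.576 × 0.05939 = 0.15299.
The difference is 0.6120 − 0.3030 = 0.3090, so the interval is 0.3090 ± 0.15299 = (0.156, 0.462).

(0.156, 0.462)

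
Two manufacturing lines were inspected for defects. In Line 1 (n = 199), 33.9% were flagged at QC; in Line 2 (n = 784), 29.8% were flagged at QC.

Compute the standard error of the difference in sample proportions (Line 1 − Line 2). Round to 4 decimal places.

The two standard errors are √(0.3390×0.6610/199) = 0.03356 and √(0.2980×0.7020/784) = 0.01633.
Because the samples are independent, SE_diff = √(0.03356² + 0.01633²) = 0.03732.

0.0373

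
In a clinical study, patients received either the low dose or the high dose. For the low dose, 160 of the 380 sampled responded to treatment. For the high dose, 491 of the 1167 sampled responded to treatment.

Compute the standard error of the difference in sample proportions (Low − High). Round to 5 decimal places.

First, p̂₁ = 160/380 = 0.4211; p̂₂ = 491/1167 = 0.4207.
The two standard errors are √(0.4211×0.5789/380) = 0.02533 and √(0.4207×0.5793/1167) = 0.01445.
Because the samples are independent, SE_diff = √(0.02533² + 0.01445²) = 0.02916.

0.02916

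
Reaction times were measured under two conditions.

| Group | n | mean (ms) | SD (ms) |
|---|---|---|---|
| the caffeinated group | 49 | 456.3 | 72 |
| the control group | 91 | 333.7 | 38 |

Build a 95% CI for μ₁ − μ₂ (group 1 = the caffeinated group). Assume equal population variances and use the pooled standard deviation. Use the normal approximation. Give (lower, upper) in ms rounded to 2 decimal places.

Pooled variance s_p² = [48·72² + 90·38²] / (49+91−2) = 2744.8696, so s_p = 52.3915.
SE_diff = s_p·√(1/n₁ + 1/n₂) = 52.3915·√(1/49 + 1/91) = 9.2834.
z* = 1.960; margin = 1.960 × 9.2834 = 18.1955.
Difference = 456.3 − 333.7 = 122.6000.
122.6000 ± 18.1955 → (104.40, 140.80).

(104.40, 140.80)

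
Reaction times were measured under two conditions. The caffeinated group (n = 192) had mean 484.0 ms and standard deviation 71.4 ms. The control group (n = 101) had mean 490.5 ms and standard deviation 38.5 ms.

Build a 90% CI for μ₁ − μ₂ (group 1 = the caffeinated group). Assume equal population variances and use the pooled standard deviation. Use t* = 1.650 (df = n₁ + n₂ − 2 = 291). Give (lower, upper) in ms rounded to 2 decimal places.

s_p = √[((n₁−1)s₁² + (n₂−1)s₂²)/(n₁+n₂−2)] = √[(191·71.4² + 100·38.5²)/291] = 62.0923.
SE = 62.0923·√(1/192 + 1/101) = 7.6324.
With t* = 1.650, margin = 1.650 × 7.6324 = 12.5935.
x̄₁ − x̄₂ = 484.0 − 490.5 = -6.5000; interval -6.5000 ± 12.5935 = (-19.09, 6.09).

(-19.09, 6.09)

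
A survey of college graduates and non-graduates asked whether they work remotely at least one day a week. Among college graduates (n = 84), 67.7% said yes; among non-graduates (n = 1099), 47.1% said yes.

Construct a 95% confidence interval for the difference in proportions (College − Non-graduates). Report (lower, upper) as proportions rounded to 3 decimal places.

Each SE is √(p̂(1−p̂)/n): √(0.6770·0.3230/84) = 0.05102 and √(0.4710·0.5290/1099) = 0.01506.
SE(p̂₁ − p̂₂) = √(SE₁² + SE₂²) = √(0.0026030404 + 0.0002268036) = 0.05320, since the two samples are independent.
At 95% confidence z* = 1.960; margin = 1.960 × 0.05320 = 0.10427.
The difference is 0.6770 − 0.4710 = 0.2060, so the interval is 0.2060 ± 0.10427 = (0.102, 0.310).

(0.102, 0.310)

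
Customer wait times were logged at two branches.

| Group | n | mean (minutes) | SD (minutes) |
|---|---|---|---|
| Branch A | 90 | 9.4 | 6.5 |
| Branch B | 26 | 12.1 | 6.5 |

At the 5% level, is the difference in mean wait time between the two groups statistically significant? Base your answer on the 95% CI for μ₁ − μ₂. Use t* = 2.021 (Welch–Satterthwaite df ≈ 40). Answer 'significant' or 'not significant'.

not significant

SE₁ = s₁/√n₁ = 6.5/√90 = 0.6852; SE₂ = 6.5/√26 = 1.2748.
Independent samples, unequal variances: SE_diff = √(SE₁² + SE₂²) = √(0.46949904 + 1.62511504) = 1.4473.
t* = 2.021, so margin of error = 2.021 × 1.4473 = 2.9250.
Difference in means = 9.4 − 12.1 = -2.7000.
-2.7000 ± 2.9250 → (-5.6250, 0.2250).
The interval (-5.6250, 0.2250) contains 0, so the difference is not significant.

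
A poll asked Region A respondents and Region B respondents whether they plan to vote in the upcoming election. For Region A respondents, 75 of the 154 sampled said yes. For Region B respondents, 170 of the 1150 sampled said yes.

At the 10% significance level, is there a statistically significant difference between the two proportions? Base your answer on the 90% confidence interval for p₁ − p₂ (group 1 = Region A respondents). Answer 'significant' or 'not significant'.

Sample proportions: 75/154 = 0.4870, 170/1150 = 0.1478.
Each SE is √(p̂(1−p̂)/n): √(0.4870·0.5130/154) = 0.04028 and √(0.1478·0.8522/1150) = 0.01047.
SE(p̂₁ − p̂₂) = √(SE₁² + SE₂²) = √(0.0016224784 + 0.0001096209) = 0.04162, since the two samples are independent.
At 90% confidence z* = 1.645; margin = 1.645 × 0.04162 = 0.06846.
The difference is 0.4870 − 0.1478 = 0.3392, so the interval is 0.3392 ± 0.06846 = (0.27074, 0.40766).
The interval (0.27074, 0.40766) does not contain 0, so the difference is significant.

significant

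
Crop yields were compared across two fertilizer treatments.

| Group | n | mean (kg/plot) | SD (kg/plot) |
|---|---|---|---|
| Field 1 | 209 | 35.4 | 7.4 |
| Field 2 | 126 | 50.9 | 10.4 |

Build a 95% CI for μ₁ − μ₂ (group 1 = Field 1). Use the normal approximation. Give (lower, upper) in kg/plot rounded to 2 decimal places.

Standard errors of each mean: 7.4/√209 = 0.5119 and 10.4/√126 = 0.9265.
SE(x̄₁ − x̄₂) = √(0.5119² + 0.9265²) = 1.0585 for independent samples with unequal variances.
With z* = 1.960, the margin is 1.960 × 1.0585 = 2.0747.
x̄₁ − x̄₂ = 35.4 − 50.9 = -15.5000; the interval is -15.5000 ± 2.0747 = (-17.57, -13.43).

(-17.57, -13.43)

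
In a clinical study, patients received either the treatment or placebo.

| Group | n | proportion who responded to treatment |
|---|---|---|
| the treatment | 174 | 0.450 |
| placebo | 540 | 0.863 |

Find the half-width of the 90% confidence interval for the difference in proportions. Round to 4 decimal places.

0.0666

The two standard errors are √(0.4500×0.5500/174) = 0.03771 and √(0.8630×0.1370/540) = 0.01480.
Because the samples are independent, SE_diff = √(0.03771² + 0.01480²) = 0.04051.
Using z* = 1.645 for 90%, ME = 1.645 × 0.04051 = 0.06664.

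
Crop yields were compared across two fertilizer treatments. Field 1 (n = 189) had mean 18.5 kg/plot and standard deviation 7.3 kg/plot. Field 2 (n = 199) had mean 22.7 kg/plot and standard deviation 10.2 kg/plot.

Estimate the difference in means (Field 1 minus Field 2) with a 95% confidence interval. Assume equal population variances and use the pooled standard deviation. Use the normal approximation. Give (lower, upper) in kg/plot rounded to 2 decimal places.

(-5.97, -2.43)

s_p = √[((n₁−1)s₁² + (n₂−1)s₂²)/(n₁+n₂−2)] = √[(188·7.3² + 198·10.2²)/386] = 8.9063.
SE = 8.9063·√(1/189 + 1/199) = 0.9046.
With z* = 1.960, margin = 1.960 × 0.9046 = 1.7730.
x̄₁ − x̄₂ = 18.5 − 22.7 = -4.2000; interval -4.2000 ± 1.7730 = (-5.97, -2.43).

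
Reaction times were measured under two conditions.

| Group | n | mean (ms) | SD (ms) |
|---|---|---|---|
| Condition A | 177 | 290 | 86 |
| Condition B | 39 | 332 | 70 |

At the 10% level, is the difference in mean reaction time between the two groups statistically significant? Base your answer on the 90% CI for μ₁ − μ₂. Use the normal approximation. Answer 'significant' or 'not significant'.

SE₁ = s₁/√n₁ = 86/√177 = 6.4642; SE₂ = 70/√39 = 11.2090.
Independent samples, unequal variances: SE_diff = √(SE₁² + SE₂²) = √(41.78588164 + 125.641681) = 12.9394.
z* = 1.645, so margin of error = 1.645 × 12.9394 = 21.2853.
Difference in means = 290 − 332 = -42.0000.
-42.0000 ± 21.2853 → (-63.2853, -20.7147).
The interval (-63.2853, -20.7147) does not contain 0, so the difference is significant.

significant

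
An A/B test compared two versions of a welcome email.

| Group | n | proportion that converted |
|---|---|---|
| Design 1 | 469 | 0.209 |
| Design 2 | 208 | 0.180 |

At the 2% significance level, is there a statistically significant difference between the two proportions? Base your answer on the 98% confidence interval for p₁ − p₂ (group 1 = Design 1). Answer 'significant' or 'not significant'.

The two standard errors are √(0.2090×0.7910/469) = 0.01877 and √(0.1800×0.8200/208) = 0.02664.
Because the samples are independent, SE_diff = √(0.01877² + 0.02664²) = 0.03259.
Using z* = 2.326 for 98%, ME = 2.326 × 0.03259 = 0.07580.
p̂₁ − p̂₂ = 0.0290; interval 0.0290 ± 0.07580 gives (-0.04680, 0.10480).
The interval (-0.04680, 0.10480) contains 0, so the difference is not significant.

not significant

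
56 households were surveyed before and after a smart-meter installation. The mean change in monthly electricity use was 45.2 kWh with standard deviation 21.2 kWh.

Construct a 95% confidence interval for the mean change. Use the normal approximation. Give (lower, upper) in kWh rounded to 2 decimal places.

(39.65, 50.75)

Paired design: SE = s_d/√n = 21.2/√56 = 2.8330.
z* = 1.960; margin of error = 1.960 × 2.8330 = 5.5527.
45.2 ± 5.5527 → (39.65, 50.75).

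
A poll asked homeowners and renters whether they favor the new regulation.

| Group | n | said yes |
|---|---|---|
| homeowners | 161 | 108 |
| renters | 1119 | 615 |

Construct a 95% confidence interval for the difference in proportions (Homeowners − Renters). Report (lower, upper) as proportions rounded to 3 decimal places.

(0.043, 0.199)

First, p̂₁ = 108/161 = 0.6708; p̂₂ = 615/1119 = 0.5496.
The two standard errors are √(0.6708×0.3292/161) = 0.03704 and √(0.5496×0.4504/1119) = 0.01487.
Because the samples are independent, SE_diff = √(0.03704² + 0.01487²) = 0.03991.
Using z* = 1.960 for 95%, ME = 1.960 × 0.03991 = 0.07822.
p̂₁ − p̂₂ = 0.1212; interval 0.1212 ± 0.07822 gives (0.043, 0.199).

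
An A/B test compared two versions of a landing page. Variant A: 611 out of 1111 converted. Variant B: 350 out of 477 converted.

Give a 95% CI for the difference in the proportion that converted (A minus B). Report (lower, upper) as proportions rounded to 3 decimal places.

p̂₁ = 611/1111 = 0.5500 and p̂₂ = 350/477 = 0.7338.
SE₁ = √(p̂₁(1−p̂₁)/n₁) = √(0.5500·0.4500/1111) = 0.01493; SE₂ = √(0.7338·0.2662/477) = 0.02024.
Independent samples: SE of the difference = √(SE₁² + SE₂²) = √(0.0002229049 + 0.0004096576) = 0.02515.
z* for 95% confidence is 1.960, so the margin of error is 1.960 × 0.02515 = 0.04929.
Point estimate p̂₁ − p̂₂ = 0.5500 − 0.7338 = -0.1838.
-0.1838 ± 0.04929 → (-0.233, -0.135).

(-0.233, -0.135)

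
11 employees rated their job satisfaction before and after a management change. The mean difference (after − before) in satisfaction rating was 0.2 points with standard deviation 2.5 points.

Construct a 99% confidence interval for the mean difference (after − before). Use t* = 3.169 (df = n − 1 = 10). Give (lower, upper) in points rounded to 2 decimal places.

(-2.19, 2.59)

Paired design: SE = s_d/√n = 2.5/√11 = 0.7538.
t* = 3.169; margin of error = 3.169 × 0.7538 = 2.3888.
0.2 ± 2.3888 → (-2.19, 2.59).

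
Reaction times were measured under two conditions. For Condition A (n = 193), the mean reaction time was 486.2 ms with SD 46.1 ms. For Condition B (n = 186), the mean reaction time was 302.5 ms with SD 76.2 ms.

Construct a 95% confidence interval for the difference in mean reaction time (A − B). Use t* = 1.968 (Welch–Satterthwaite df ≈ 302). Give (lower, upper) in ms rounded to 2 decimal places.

(170.91, 196.49)

Per-group SEs: s₁/√n₁ = 46.1/√193 = 3.3184, s₂/√n₂ = 76.2/√186 = 5.5873.
Unpooled SE of the difference: √(11.01177856 + 31.21792129) = 6.4984.
Margin of error = t* · SE = 1.968 × 6.4984 = 12.7889.
x̄₁ − x̄₂ = 486.2 − 302.5 = 183.7000.
CI: 183.7000 ± 12.7889 = (170.91, 196.49).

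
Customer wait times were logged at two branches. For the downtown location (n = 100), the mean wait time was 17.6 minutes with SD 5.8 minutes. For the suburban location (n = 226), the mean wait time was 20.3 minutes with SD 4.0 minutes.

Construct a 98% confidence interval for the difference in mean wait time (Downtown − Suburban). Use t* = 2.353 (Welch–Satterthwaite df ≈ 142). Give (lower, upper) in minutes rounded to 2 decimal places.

(-4.20, -1.20)

SE₁ = s₁/√n₁ = 5.8/√100 = 0.5800; SE₂ = 4.0/√226 = 0.2661.
Independent samples, unequal variances: SE_diff = √(SE₁² + SE₂²) = √(0.3364 + 0.07080921) = 0.6381.
t* = 2.353, so margin of error = 2.353 × 0.6381 = 1.5014.
Difference in means = 17.6 − 20.3 = -2.7000.
-2.7000 ± 1.5014 → (-4.20, -1.20).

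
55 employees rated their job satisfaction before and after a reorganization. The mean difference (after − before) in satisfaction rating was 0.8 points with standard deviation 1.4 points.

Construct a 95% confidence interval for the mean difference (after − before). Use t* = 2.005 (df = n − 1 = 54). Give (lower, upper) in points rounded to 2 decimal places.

(0.42, 1.18)

Paired design: SE = s_d/√n = 1.4/√55 = 0.1888.
t* = 2.005; margin of error = 2.005 × 0.1888 = 0.3785.
0.8 ± 0.3785 → (0.42, 1.18).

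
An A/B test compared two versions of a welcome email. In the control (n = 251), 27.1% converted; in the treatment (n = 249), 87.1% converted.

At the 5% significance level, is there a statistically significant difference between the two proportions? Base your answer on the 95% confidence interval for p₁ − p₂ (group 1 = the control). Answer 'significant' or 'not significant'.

Each SE is √(p̂(1−p̂)/n): √(0.2710·0.7290/251) = 0.02806 and √(0.8710·0.1290/249) = 0.02124.
SE(p̂₁ − p̂₂) = √(SE₁² + SE₂²) = √(0.0007873636 + 0.0004511376) = 0.03519, since the two samples are independent.
At 95% confidence z* = 1.960; margin = 1.960 × 0.03519 = 0.06897.
The difference is 0.2710 − 0.8710 = -0.6000, so the interval is -0.6000 ± 0.06897 = (-0.66897, -0.53103).
The interval (-0.66897, -0.53103) does not contain 0, so the difference is significant.

significant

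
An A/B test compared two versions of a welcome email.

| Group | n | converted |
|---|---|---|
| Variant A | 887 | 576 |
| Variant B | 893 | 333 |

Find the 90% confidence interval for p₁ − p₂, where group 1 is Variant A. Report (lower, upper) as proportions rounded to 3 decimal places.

(0.239, 0.314)

p̂₁ = 576/887 = 0.6494 and p̂₂ = 333/893 = 0.3729.
SE₁ = √(p̂₁(1−p̂₁)/n₁) = √(0.6494·0.3506/887) = 0.01602; SE₂ = √(0.3729·0.6271/893) = 0.01618.
Independent samples: SE of the difference = √(SE₁² + SE₂²) = √(0.0002566404 + 0.0002617924) = 0.02277.
z* for 90% confidence is 1.645, so the margin of error is 1.645 × 0.02277 = 0.03746.
Point estimate p̂₁ − p̂₂ = 0.6494 − 0.3729 = 0.2765.
0.2765 ± 0.03746 → (0.239, 0.314).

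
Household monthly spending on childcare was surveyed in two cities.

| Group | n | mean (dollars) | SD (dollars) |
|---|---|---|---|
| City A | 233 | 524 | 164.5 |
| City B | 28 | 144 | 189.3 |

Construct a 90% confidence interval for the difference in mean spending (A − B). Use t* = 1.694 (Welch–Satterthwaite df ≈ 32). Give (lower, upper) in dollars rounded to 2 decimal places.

(316.71, 443.29)

Per-group SEs: s₁/√n₁ = 164.5/√233 = 10.7768, s₂/√n₂ = 189.3/√28 = 35.7743.
Unpooled SE of the difference: √(116.13941824 + 1279.80054049) = 37.3623.
Margin of error = t* · SE = 1.694 × 37.3623 = 63.2917.
x̄₁ − x̄₂ = 524 − 144 = 380.0000.
CI: 380.0000 ± 63.2917 = (316.71, 443.29).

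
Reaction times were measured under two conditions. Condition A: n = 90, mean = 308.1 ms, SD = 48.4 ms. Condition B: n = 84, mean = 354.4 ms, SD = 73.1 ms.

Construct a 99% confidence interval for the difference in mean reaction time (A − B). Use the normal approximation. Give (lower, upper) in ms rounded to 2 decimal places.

Per-group SEs: s₁/√n₁ = 48.4/√90 = 5.1018, s₂/√n₂ = 73.1/√84 = 7.9759.
Unpooled SE of the difference: √(26.02836324 + 63.61498081) = 9.4680.
Margin of error = z* · SE = 2.576 × 9.4680 = 24.3896.
x̄₁ − x̄₂ = 308.1 − 354.4 = -46.3000.
CI: -46.3000 ± 24.3896 = (-70.69, -21.91).

(-70.69, -21.91)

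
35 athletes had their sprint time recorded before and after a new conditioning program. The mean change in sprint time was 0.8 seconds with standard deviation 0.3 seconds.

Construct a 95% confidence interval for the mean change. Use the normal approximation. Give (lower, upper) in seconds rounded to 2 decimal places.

(0.70, 0.90)

This is a matched-pairs design, so SE = s_d/√n = 0.3/√35 = 0.0507.
Margin = 1.960 × 0.0507 = 0.0994; the interval is 0.8 ± 0.0994 = (0.70, 0.90).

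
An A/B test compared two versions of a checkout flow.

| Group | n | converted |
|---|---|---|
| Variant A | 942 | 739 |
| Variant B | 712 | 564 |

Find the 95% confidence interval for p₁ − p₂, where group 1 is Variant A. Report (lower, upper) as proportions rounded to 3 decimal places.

(-0.047, 0.032)

First, p̂₁ = 739/942 = 0.7845; p̂₂ = 564/712 = 0.7921.
The two standard errors are √(0.7845×0.2155/942) = 0.01340 and √(0.7921×0.2079/712) = 0.01521.
Because the samples are independent, SE_diff = √(0.01340² + 0.01521²) = 0.02027.
Using z* = 1.960 for 95%, ME = 1.960 × 0.02027 = 0.03973.
p̂₁ − p̂₂ = -0.0076; interval -0.0076 ± 0.03973 gives (-0.047, 0.032).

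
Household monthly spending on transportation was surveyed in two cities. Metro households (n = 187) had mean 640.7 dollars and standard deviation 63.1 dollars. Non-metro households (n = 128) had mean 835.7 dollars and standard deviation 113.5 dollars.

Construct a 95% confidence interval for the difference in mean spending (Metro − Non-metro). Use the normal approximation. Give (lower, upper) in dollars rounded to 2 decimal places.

Standard errors of each mean: 63.1/√187 = 4.6143 and 113.5/√128 = 10.0321.
SE(x̄₁ − x̄₂) = √(4.6143² + 10.0321²) = 11.0424 for independent samples with unequal variances.
With z* = 1.960, the margin is 1.960 × 11.0424 = 21.6431.
x̄₁ − x̄₂ = 640.7 − 835.7 = -195.0000; the interval is -195.0000 ± 21.6431 = (-216.64, -173.36).

(-216.64, -173.36)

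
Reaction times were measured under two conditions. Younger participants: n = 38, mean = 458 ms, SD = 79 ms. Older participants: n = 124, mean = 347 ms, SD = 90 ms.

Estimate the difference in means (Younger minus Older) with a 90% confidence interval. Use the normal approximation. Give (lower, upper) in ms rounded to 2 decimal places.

(86.08, 135.92)

Standard errors of each mean: 79/√38 = 12.8155 and 90/√124 = 8.0822.
SE(x̄₁ − x̄₂) = √(12.8155² + 8.0822²) = 15.1512 for independent samples with unequal variances.
With z* = 1.645, the margin is 1.645 × 15.1512 = 24.9237.
x̄₁ − x̄₂ = 458 − 347 = 111.0000; the interval is 111.0000 ± 24.9237 = (86.08, 135.92).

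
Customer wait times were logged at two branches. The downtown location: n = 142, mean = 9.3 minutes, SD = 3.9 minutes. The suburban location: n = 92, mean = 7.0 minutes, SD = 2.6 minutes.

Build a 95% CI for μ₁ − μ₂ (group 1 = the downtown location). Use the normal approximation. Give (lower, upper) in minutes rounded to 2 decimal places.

Standard errors of each mean: 3.9/√142 = 0.3273 and 2.6/√92 = 0.2711.
SE(x̄₁ − x̄₂) = √(0.3273² + 0.2711²) = 0.4250 for independent samples with unequal variances.
With z* = 1.960, the margin is 1.960 × 0.4250 = 0.8330.
x̄₁ − x̄₂ = 9.3 − 7.0 = 2.3000; the interval is 2.3000 ± 0.8330 = (1.47, 3.13).

(1.47, 3.13)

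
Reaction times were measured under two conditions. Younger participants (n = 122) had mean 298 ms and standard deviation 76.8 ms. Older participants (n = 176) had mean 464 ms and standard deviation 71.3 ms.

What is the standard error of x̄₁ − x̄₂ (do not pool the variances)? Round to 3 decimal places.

Per-group SEs: s₁/√n₁ = 76.8/√122 = 6.9531, s₂/√n₂ = 71.3/√176 = 5.3744.
Unpooled SE of the difference: √(48.34559961 + 28.88417536) = 8.7880.

8.788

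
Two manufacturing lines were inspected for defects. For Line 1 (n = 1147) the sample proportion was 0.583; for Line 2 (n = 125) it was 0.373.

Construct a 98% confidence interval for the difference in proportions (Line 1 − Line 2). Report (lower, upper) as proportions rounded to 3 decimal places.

(0.104, 0.316)

SE₁ = √(p̂₁(1−p̂₁)/n₁) = √(0.5830·0.4170/1147) = 0.01456; SE₂ = √(0.3730·0.6270/125) = 0.04325.
Independent samples: SE of the difference = √(SE₁² + SE₂²) = √(0.0002119936 + 0.0018705625) = 0.04564.
z* for 98% confidence is 2.326, so the margin of error is 2.326 × 0.04564 = 0.10616.
Point estimate p̂₁ − p̂₂ = 0.5830 − 0.3730 = 0.2100.
0.2100 ± 0.10616 → (0.104, 0.316).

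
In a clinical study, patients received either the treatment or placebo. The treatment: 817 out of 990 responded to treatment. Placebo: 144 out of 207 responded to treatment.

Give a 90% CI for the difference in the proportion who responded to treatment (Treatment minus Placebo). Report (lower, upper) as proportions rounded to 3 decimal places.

(0.073, 0.186)

Sample proportions: 817/990 = 0.8253, 144/207 = 0.6957.
Each SE is √(p̂(1−p̂)/n): √(0.8253·0.1747/990) = 0.01207 and √(0.6957·0.3043/207) = 0.03198.
SE(p̂₁ − p̂₂) = √(SE₁² + SE₂²) = √(0.0001456849 + 0.0010227204) = 0.03418, since the two samples are independent.
At 90% confidence z* = 1.645; margin = 1.645 × 0.03418 = 0.05623.
The difference is 0.8253 − 0.6957 = 0.1296, so the interval is 0.1296 ± 0.05623 = (0.073, 0.186).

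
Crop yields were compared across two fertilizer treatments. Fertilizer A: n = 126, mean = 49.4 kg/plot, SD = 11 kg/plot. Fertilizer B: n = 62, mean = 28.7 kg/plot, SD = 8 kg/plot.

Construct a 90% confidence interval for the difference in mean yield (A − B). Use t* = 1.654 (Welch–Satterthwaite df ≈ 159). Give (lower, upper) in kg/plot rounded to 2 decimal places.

(18.37, 23.03)

SE₁ = s₁/√n₁ = 11/√126 = 0.9800; SE₂ = 8/√62 = 1.0160.
Independent samples, unequal variances: SE_diff = √(SE₁² + SE₂²) = √(0.9604 + 1.032256) = 1.4116.
t* = 1.654, so margin of error = 1.654 × 1.4116 = 2.3348.
Difference in means = 49.4 − 28.7 = 20.7000.
20.7000 ± 2.3348 → (18.37, 23.03).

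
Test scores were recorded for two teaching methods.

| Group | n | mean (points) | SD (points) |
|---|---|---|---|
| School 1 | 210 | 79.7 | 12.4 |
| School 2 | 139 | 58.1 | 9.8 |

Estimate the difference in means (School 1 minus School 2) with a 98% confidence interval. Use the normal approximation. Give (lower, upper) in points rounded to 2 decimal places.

(18.83, 24.37)

Per-group SEs: s₁/√n₁ = 12.4/√210 = 0.8557, s₂/√n₂ = 9.8/√139 = 0.8312.
Unpooled SE of the difference: √(0.73222249 + 0.69089344) = 1.1929.
Margin of error = z* · SE = 2.326 × 1.1929 = 2.7747.
x̄₁ − x̄₂ = 79.7 − 58.1 = 21.6000.
CI: 21.6000 ± 2.7747 = (18.83, 24.37).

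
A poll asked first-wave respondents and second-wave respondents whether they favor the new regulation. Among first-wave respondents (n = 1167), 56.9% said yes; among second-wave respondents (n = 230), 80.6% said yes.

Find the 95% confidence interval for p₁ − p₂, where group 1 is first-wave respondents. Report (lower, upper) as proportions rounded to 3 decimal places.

(-0.295, -0.179)

SE₁ = √(p̂₁(1−p̂₁)/n₁) = √(0.5690·0.4310/1167) = 0.01450; SE₂ = √(0.8060·0.1940/230) = 0.02607.
Independent samples: SE of the difference = √(SE₁² + SE₂²) = √(0.00021025 + 0.0006796449) = 0.02983.
z* for 95% confidence is 1.960, so the margin of error is 1.960 × 0.02983 = 0.05847.
Point estimate p̂₁ − p̂₂ = 0.5690 − 0.8060 = -0.2370.
-0.2370 ± 0.05847 → (-0.295, -0.179).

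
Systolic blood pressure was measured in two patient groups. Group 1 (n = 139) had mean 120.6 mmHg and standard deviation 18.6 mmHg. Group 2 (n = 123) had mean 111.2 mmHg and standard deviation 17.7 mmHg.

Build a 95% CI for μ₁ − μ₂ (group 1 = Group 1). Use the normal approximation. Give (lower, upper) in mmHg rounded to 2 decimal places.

Per-group SEs: s₁/√n₁ = 18.6/√139 = 1.5776, s₂/√n₂ = 17.7/√123 = 1.5960.
Unpooled SE of the difference: √(2.48882176 + 2.547216) = 2.2441.
Margin of error = z* · SE = 1.960 × 2.2441 = 4.3984.
x̄₁ − x̄₂ = 120.6 − 111.2 = 9.4000.
CI: 9.4000 ± 4.3984 = (5.00, 13.80).

(5.00, 13.80)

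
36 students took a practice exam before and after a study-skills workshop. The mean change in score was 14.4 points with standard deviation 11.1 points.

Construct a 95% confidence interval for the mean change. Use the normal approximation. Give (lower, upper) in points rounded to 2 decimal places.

Paired design: SE = s_d/√n = 11.1/√36 = 1.8500.
z* = 1.960; margin of error = 1.960 × 1.8500 = 3.6260.
14.4 ± 3.6260 → (10.77, 18.03).

(10.77, 18.03)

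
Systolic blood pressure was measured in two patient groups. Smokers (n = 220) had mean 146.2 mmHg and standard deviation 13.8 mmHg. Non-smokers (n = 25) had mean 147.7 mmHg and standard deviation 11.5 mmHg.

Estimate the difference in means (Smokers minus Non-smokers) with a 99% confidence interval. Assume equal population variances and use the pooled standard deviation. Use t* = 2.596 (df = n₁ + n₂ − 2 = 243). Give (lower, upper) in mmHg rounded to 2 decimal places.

(-8.95, 5.95)

s_p = √[((n₁−1)s₁² + (n₂−1)s₂²)/(n₁+n₂−2)] = √[(219·13.8² + 24·11.5²)/243] = 13.5902.
SE = 13.5902·√(1/220 + 1/25) = 2.8683.
With t* = 2.596, margin = 2.596 × 2.8683 = 7.4461.
x̄₁ − x̄₂ = 146.2 − 147.7 = -1.5000; interval -1.5000 ± 7.4461 = (-8.95, 5.95).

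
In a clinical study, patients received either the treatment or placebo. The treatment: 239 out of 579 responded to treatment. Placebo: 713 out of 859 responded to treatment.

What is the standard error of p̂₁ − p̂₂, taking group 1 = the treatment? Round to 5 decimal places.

Sample proportions: 239/579 = 0.4128, 713/859 = 0.8300.
Each SE is √(p̂(1−p̂)/n): √(0.4128·0.5872/579) = 0.02046 and √(0.8300·0.1700/859) = 0.01282.
SE(p̂₁ − p̂₂) = √(SE₁² + SE₂²) = √(0.0004186116 + 0.0001643524) = 0.02414, since the two samples are independent.

0.02414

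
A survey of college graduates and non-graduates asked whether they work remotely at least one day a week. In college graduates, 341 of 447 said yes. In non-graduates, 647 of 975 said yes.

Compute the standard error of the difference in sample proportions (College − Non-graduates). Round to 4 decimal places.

0.0252

Sample proportions: 341/447 = 0.7629, 647/975 = 0.6636.
Each SE is √(p̂(1−p̂)/n): √(0.7629·0.2371/447) = 0.02012 and √(0.6636·0.3364/975) = 0.01513.
SE(p̂₁ − p̂₂) = √(SE₁² + SE₂²) = √(0.0004048144 + 0.0002289169) = 0.02517, since the two samples are independent.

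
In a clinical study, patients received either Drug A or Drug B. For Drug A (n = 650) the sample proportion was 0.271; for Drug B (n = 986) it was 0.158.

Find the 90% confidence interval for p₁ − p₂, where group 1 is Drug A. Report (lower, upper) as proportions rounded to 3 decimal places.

(0.079, 0.147)

Each SE is √(p̂(1−p̂)/n): √(0.2710·0.7290/650) = 0.01743 and √(0.1580·0.8420/986) = 0.01162.
SE(p̂₁ − p̂₂) = √(SE₁² + SE₂²) = √(0.0003038049 + 0.0001350244) = 0.02095, since the two samples are independent.
At 90% confidence z* = 1.645; margin = 1.645 × 0.02095 = 0.03446.
The difference is 0.2710 − 0.1580 = 0.1130, so the interval is 0.1130 ± 0.03446 = (0.079, 0.147).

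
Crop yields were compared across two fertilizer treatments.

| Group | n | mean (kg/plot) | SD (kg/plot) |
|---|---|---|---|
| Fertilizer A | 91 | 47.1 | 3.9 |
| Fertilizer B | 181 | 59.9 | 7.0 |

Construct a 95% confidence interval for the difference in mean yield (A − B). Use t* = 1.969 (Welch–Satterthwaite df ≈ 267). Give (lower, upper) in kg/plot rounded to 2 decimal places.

(-14.10, -11.50)

Per-group SEs: s₁/√n₁ = 3.9/√91 = 0.4088, s₂/√n₂ = 7.0/√181 = 0.5203.
Unpooled SE of the difference: √(0.16711744 + 0.27071209) = 0.6617.
Margin of error = t* · SE = 1.969 × 0.6617 = 1.3029.
x̄₁ − x̄₂ = 47.1 − 59.9 = -12.8000.
CI: -12.8000 ± 1.3029 = (-14.10, -11.50).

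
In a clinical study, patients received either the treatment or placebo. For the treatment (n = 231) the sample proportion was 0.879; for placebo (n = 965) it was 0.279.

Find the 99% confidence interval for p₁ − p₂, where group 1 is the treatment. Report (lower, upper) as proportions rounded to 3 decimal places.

(0.533, 0.667)

The two standard errors are √(0.8790×0.1210/231) = 0.02146 and √(0.2790×0.7210/965) = 0.01444.
Because the samples are independent, SE_diff = √(0.02146² + 0.01444²) = 0.02587.
Using z* = 2.576 for 99%, ME = 2.576 × 0.02587 = 0.06664.
p̂₁ − p̂₂ = 0.6000; interval 0.6000 ± 0.06664 gives (0.533, 0.667).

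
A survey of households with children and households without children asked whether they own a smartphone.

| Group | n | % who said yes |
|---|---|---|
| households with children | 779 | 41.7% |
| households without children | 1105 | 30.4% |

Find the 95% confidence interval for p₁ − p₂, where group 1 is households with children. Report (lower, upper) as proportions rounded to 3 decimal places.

(0.069, 0.157)

Each SE is √(p̂(1−p̂)/n): √(0.4170·0.5830/779) = 0.01767 and √(0.3040·0.6960/1105) = 0.01384.
SE(p̂₁ − p̂₂) = √(SE₁² + SE₂²) = √(0.0003122289 + 0.0001915456) = 0.02244, since the two samples are independent.
At 95% confidence z* = 1.960; margin = 1.960 × 0.02244 = 0.04398.
The difference is 0.4170 − 0.3040 = 0.1130, so the interval is 0.1130 ± 0.04398 = (0.069, 0.157).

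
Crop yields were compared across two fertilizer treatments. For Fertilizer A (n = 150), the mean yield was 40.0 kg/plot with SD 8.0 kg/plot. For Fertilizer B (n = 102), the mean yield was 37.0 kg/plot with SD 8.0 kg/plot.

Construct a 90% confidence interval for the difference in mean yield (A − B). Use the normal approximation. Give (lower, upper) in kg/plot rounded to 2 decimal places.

Standard errors of each mean: 8.0/√150 = 0.6532 and 8.0/√102 = 0.7921.
SE(x̄₁ − x̄₂) = √(0.6532² + 0.7921²) = 1.0267 for independent samples with unequal variances.
With z* = 1.645, the margin is 1.645 × 1.0267 = 1.6889.
x̄₁ − x̄₂ = 40.0 − 37.0 = 3.0000; the interval is 3.0000 ± 1.6889 = (1.31, 4.69).

(1.31, 4.69)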